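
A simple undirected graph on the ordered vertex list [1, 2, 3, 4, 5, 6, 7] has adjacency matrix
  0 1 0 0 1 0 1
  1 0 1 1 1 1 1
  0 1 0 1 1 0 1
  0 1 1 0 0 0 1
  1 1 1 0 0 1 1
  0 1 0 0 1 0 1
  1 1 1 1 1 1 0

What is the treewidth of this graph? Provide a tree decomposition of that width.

Treewidth 3.
One such decomposition:
Bags: B1 = {2, 5, 6, 7}  B2 = {1, 2, 5, 7}  B3 = {2, 3, 5, 7}  B4 = {2, 3, 4, 7}
Tree: B1–B2, B2–B3, B3–B4

Every bag has size at most 4, so the width is 4 − 1 = 3 and tw(G) ≤ 3. For the lower bound, the 4 vertices {2, 3, 4, 7} are pairwise adjacent, and any tree decomposition puts a clique entirely inside one bag — forcing width ≥ 3. Combining the bounds, tw(G) = 3.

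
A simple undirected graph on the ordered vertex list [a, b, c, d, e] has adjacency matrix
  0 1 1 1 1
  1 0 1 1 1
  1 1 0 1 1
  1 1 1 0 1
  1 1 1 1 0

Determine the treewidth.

4

A width-4 tree decomposition is:
Bags: B1 = {a, b, c, d, e}
Tree: (single bag)
With just one bag of size 5, the width is 5 − 1 = 4, so tw(G) ≤ 4. Conversely, {a, b, c, d, e} is a clique of size 5, and the vertices of any clique must share a bag in every tree decomposition; so some bag has ≥ 5 vertices and tw(G) ≥ 4. Therefore the treewidth is 4.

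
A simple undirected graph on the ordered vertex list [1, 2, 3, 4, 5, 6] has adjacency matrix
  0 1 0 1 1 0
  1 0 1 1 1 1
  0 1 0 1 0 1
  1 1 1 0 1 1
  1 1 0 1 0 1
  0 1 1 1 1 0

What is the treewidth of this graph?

3

A width-3 tree decomposition is:
Bags: B1 = {2, 4, 5, 6}  B2 = {1, 2, 4, 5}  B3 = {2, 3, 4, 6}
Tree: B1–B2, B1–B3
Every bag has size at most 4, so the width is 4 − 1 = 3 and tw(G) ≤ 3. On the other hand G contains the 4-clique {2, 3, 4, 6}. A clique must lie in a single bag of any decomposition, so no decomposition can have width below 3. Therefore the treewidth is 3.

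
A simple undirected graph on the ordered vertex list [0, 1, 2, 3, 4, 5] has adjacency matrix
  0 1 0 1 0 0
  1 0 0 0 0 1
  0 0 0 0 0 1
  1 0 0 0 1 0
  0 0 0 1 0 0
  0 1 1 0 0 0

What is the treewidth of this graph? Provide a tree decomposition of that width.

Treewidth 1.
One optimal decomposition is:
Bags: B1 = {2, 5}  B2 = {1, 5}  B3 = {0, 1}  B4 = {0, 3}  B5 = {3, 4}
Tree: B1–B2, B2–B3, B3–B4, B4–B5

Every bag has size at most 2, so the width is 2 − 1 = 1 and tw(G) ≤ 1. Any graph with an edge has treewidth ≥ 1, and G has the edge 2–5. Hence tw(G) = 1 exactly.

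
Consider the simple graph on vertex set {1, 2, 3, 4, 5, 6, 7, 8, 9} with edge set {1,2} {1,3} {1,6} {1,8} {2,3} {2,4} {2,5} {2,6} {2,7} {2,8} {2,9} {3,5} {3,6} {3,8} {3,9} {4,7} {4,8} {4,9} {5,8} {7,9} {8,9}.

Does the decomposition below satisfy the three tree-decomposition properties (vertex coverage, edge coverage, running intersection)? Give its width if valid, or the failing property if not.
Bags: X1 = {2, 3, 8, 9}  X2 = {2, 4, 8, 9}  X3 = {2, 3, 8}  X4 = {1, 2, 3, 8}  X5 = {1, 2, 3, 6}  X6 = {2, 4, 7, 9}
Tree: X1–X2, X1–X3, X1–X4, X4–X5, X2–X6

A tree decomposition must satisfy three properties: every vertex lies in some bag; for every edge, both endpoints lie together in some bag; and for every vertex, the bags containing it form a connected subtree. Here vertex 5 appears in no bag, so the decomposition is invalid.

No — vertex 5 appears in no bag.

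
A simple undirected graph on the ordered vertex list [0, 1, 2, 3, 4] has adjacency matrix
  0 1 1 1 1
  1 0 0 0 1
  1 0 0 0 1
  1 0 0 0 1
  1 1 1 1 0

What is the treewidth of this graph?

A width-2 tree decomposition is:
Bags: B1 = {0, 2, 4}  B2 = {0, 3, 4}  B3 = {0, 1, 4}
Tree: B1–B2, B1–B3
Every bag has size at most 3, so the width is 3 − 1 = 2 and tw(G) ≤ 2. Conversely, {0, 1, 4} is a clique of size 3, and the vertices of any clique must share a bag in every tree decomposition; so some bag has ≥ 3 vertices and tw(G) ≥ 2. Combining the bounds, tw(G) = 2.

2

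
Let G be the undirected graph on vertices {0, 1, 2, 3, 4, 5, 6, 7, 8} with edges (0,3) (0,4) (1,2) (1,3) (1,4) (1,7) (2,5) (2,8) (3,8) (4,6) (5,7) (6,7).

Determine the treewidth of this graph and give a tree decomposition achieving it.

Treewidth 3.
One such decomposition:
Bags: B1 = {0, 3, 4, 8}  B2 = {1, 3, 4, 8}  B3 = {1, 2, 4, 8}  B4 = {1, 2, 4, 6}  B5 = {1, 2, 6, 7}  B6 = {2, 5, 6, 7}
Tree: B1–B2, B2–B3, B3–B4, B4–B5, B5–B6

Every bag has size at most 4, so the width is 4 − 1 = 3 and tw(G) ≤ 3. For the lower bound: the 4 vertex sets {0,3,8}, {4}, {1}, {2,5,6,7} are disjoint, each induces a connected subgraph, and every pair is joined by at least one edge of G. Contracting each set to a single vertex therefore yields K_{4} as a minor, and since treewidth is minor-monotone, tw(G) ≥ tw(K_{4}) = 3. Combining the bounds, tw(G) = 3.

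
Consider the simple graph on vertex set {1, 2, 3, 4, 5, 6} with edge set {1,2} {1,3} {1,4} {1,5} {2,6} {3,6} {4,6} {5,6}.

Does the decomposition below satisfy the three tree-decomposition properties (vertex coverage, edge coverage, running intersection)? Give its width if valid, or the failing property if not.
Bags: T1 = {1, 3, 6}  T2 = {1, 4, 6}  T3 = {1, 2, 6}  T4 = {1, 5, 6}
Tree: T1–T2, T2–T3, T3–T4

Yes; width 2.

Every vertex of G appears in some bag (union = {1, 2, 3, 4, 5, 6}); every edge is covered by a bag; and for each vertex v the set of bags containing v is connected in the bag tree. The decomposition is therefore valid. The largest bag has 3 vertices, so the width is 2.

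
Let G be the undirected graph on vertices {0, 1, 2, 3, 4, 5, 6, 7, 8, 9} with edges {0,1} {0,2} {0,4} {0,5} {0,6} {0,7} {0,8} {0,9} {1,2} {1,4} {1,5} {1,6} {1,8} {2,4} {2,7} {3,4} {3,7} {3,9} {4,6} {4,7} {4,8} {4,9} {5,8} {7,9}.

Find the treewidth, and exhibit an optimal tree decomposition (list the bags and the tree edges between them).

Treewidth 3.
One such decomposition:
Bags: B1 = {0, 1, 2, 4}  B2 = {0, 2, 4, 7}  B3 = {0, 4, 7, 9}  B4 = {0, 1, 4, 6}  B5 = {0, 1, 4, 8}  B6 = {3, 4, 7, 9}  B7 = {0, 1, 5, 8}
Tree: B1–B2, B2–B3, B1–B4, B1–B5, B3–B6, B5–B7

The largest bag has 4 vertices, giving width 3; this decomposition certifies tw(G) ≤ 3. Conversely, {0, 1, 4, 8} is a clique of size 4, and the vertices of any clique must share a bag in every tree decomposition; so some bag has ≥ 4 vertices and tw(G) ≥ 3. The upper and lower bounds meet at 3, so that is the treewidth.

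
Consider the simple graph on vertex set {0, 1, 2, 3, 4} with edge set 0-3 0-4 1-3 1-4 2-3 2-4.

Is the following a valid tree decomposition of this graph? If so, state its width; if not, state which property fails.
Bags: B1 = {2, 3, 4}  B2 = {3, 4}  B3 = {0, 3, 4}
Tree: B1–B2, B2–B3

A tree decomposition must satisfy three properties: every vertex lies in some bag; for every edge, both endpoints lie together in some bag; and for every vertex, the bags containing it form a connected subtree. Here vertex 1 appears in no bag, so the decomposition is invalid.

No — vertex 1 appears in no bag.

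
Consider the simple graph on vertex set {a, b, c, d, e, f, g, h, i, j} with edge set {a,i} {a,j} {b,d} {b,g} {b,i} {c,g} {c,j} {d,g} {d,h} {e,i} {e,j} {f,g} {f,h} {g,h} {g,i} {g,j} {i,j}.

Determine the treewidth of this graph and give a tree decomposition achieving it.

Every bag has size at most 3, so the width is 3 − 1 = 2 and tw(G) ≤ 2. For the lower bound, the 3 vertices {d, g, h} are pairwise adjacent, and any tree decomposition puts a clique entirely inside one bag — forcing width ≥ 2. Hence tw(G) = 2 exactly.

Treewidth 2.
One such decomposition:
Bags: B1 = {g, i, j}  B2 = {a, i, j}  B3 = {b, g, i}  B4 = {b, d, g}  B5 = {e, i, j}  B6 = {d, g, h}  B7 = {f, g, h}  B8 = {c, g, j}
Tree: B1–B2, B1–B3, B3–B4, B2–B5, B4–B6, B6–B7, B1–B8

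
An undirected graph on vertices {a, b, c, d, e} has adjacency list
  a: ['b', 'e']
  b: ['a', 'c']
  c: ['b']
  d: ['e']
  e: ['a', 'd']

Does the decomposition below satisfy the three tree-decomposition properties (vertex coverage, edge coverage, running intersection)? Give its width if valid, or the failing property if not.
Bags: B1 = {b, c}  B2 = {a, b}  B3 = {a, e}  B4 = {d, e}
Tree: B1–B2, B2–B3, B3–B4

Yes; width 1.

Every vertex of G appears in some bag (union = {a, b, c, d, e}); every edge is covered by a bag; and for each vertex v the set of bags containing v is connected in the bag tree. The decomposition is therefore valid. The largest bag has 2 vertices, so the width is 1.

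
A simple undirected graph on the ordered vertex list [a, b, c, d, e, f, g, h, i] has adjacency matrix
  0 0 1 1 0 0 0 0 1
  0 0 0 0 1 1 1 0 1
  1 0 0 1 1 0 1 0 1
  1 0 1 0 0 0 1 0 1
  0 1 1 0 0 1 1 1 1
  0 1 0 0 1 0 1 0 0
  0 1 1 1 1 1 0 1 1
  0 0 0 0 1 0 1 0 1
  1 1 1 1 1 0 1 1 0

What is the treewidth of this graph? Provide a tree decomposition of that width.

The largest bag has 4 vertices, giving width 3; this decomposition certifies tw(G) ≤ 3. On the other hand G contains the 4-clique {b, e, f, g}. A clique must lie in a single bag of any decomposition, so no decomposition can have width below 3. Hence tw(G) = 3 exactly.

Treewidth 3.
One optimal decomposition is:
Bags: B1 = {b, e, g, i}  B2 = {e, g, h, i}  B3 = {c, e, g, i}  B4 = {c, d, g, i}  B5 = {a, c, d, i}  B6 = {b, e, f, g}
Tree: B1–B2, B1–B3, B3–B4, B4–B5, B1–B6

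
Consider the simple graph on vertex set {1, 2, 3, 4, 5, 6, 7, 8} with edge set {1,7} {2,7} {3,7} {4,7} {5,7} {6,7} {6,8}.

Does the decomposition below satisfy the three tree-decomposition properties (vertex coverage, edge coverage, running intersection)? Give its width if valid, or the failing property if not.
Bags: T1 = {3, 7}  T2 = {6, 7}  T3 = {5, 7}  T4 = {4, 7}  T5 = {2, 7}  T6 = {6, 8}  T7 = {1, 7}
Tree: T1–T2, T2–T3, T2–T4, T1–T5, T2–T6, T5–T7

Every vertex of G appears in some bag (union = {1, 2, 3, 4, 5, 6, 7, 8}); every edge is covered by a bag; and for each vertex v the set of bags containing v is connected in the bag tree. The decomposition is therefore valid. The largest bag has 2 vertices, so the width is 1.

Yes; width 1.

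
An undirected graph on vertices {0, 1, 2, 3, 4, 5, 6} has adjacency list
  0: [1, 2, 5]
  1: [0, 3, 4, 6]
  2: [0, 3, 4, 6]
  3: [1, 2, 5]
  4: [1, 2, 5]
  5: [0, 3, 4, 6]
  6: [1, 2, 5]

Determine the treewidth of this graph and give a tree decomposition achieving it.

Treewidth 3.
One such decomposition:
Bags: B1 = {1, 2, 5, 6}  B2 = {1, 2, 4, 5}  B3 = {1, 2, 3, 5}  B4 = {0, 1, 2, 5}
Tree: B1–B2, B2–B3, B3–B4

Every bag has size at most 4, so the width is 4 − 1 = 3 and tw(G) ≤ 3. For the lower bound: the 4 vertex sets {1,6}, {2,4}, {5}, {3} are disjoint, each induces a connected subgraph, and every pair is joined by at least one edge of G. Contracting each set to a single vertex therefore yields K_{4} as a minor, and since treewidth is minor-monotone, tw(G) ≥ tw(K_{4}) = 3. Hence tw(G) = 3 exactly.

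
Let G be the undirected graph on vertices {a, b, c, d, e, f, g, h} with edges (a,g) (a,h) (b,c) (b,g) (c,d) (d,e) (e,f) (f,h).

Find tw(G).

2

A width-2 tree decomposition is:
Bags: B1 = {c, d, e}  B2 = {b, c, e}  B3 = {b, e, g}  B4 = {a, e, g}  B5 = {a, e, h}  B6 = {e, f, h}
Tree: B1–B2, B2–B3, B3–B4, B4–B5, B5–B6
Every bag has size at most 3, so the width is 3 − 1 = 2 and tw(G) ≤ 2. Since e–d–c–b–g–a–h–f–e is a cycle in G, G is not acyclic. Forests are exactly the graphs of treewidth ≤ 1, so tw(G) ≥ 2. Hence tw(G) = 2 exactly.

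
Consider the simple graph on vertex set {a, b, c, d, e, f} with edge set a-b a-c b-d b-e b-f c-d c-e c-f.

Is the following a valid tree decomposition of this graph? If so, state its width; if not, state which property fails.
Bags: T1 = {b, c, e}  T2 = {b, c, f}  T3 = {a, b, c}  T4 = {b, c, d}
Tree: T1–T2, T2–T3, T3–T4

Checking the three conditions: (i) the bags cover all of {a, b, c, d, e, f}; (ii) for each edge, some bag contains both endpoints; (iii) the bags containing any fixed vertex form a subtree. All hold, so the decomposition is valid with width 3 − 1 = 2.

Yes; width 2.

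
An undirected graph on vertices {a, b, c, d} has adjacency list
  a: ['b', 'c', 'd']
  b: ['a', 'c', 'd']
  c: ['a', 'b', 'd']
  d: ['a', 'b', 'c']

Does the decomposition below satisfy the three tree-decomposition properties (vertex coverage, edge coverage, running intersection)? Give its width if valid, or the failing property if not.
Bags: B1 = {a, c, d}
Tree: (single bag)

A tree decomposition must satisfy three properties: every vertex lies in some bag; for every edge, both endpoints lie together in some bag; and for every vertex, the bags containing it form a connected subtree. Here vertex b appears in no bag, so the decomposition is invalid.

No — vertex b appears in no bag.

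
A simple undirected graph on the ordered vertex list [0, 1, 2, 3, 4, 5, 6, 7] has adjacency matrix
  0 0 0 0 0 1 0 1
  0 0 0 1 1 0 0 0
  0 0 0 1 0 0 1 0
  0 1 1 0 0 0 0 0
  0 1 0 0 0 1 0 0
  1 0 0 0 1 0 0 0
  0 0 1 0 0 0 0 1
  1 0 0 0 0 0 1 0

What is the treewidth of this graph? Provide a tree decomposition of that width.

Every bag has size at most 3, so the width is 3 − 1 = 2 and tw(G) ≤ 2. For the lower bound, G contains the cycle 5–4–1–3–2–6–7–0–5, so G is not a forest; only forests have treewidth ≤ 1, hence tw(G) ≥ 2. Combining the bounds, tw(G) = 2.

Treewidth 2.
One such decomposition:
Bags: B1 = {1, 4, 5}  B2 = {1, 3, 5}  B3 = {2, 3, 5}  B4 = {2, 5, 6}  B5 = {5, 6, 7}  B6 = {0, 5, 7}
Tree: B1–B2, B2–B3, B3–B4, B4–B5, B5–B6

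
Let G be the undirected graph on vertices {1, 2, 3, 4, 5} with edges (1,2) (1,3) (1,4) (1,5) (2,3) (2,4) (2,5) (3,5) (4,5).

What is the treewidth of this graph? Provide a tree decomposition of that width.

Every bag has size at most 4, so the width is 4 − 1 = 3 and tw(G) ≤ 3. For the lower bound, the 4 vertices {1, 2, 3, 5} are pairwise adjacent, and any tree decomposition puts a clique entirely inside one bag — forcing width ≥ 3. Combining the bounds, tw(G) = 3.

Treewidth 3.
One such decomposition:
Bags: B1 = {1, 2, 4, 5}  B2 = {1, 2, 3, 5}
Tree: B1–B2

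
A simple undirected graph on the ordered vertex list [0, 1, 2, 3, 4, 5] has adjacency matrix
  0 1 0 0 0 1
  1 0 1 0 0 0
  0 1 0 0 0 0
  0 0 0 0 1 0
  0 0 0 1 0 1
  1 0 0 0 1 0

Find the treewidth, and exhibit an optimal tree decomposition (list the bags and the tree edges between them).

Treewidth 1.
Bags: B1 = {4, 5}  B2 = {0, 5}  B3 = {0, 1}  B4 = {1, 2}  B5 = {3, 4}
Tree: B1–B2, B2–B3, B3–B4, B1–B5

The largest bag has 2 vertices, giving width 1; this decomposition certifies tw(G) ≤ 1. G has an edge, so its treewidth is at least 1. Hence tw(G) = 1 exactly.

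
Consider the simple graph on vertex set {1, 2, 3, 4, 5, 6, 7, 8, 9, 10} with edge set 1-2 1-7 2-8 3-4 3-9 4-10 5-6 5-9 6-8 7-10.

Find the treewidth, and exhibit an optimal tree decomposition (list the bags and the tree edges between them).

Treewidth 2.
Bags: B1 = {3, 4, 10}  B2 = {3, 7, 10}  B3 = {1, 3, 7}  B4 = {1, 2, 3}  B5 = {2, 3, 8}  B6 = {3, 6, 8}  B7 = {3, 5, 6}  B8 = {3, 5, 9}
Tree: B1–B2, B2–B3, B3–B4, B4–B5, B5–B6, B6–B7, B7–B8

The largest bag has 3 vertices, giving width 2; this decomposition certifies tw(G) ≤ 2. Since 3–4–10–7–1–2–8–6–5–9–3 is a cycle in G, G is not acyclic. Forests are exactly the graphs of treewidth ≤ 1, so tw(G) ≥ 2. Therefore the treewidth is 2.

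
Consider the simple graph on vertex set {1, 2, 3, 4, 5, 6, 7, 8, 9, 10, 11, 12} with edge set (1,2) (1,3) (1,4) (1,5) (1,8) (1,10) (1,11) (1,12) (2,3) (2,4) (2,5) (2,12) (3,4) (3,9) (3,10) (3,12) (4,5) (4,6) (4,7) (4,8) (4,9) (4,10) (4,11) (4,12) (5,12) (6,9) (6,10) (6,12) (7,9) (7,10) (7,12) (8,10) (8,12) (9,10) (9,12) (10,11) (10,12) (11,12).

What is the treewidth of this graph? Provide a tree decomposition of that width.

Every bag has size at most 5, so the width is 5 − 1 = 4 and tw(G) ≤ 4. For the lower bound, the 5 vertices {1, 2, 3, 4, 12} are pairwise adjacent, and any tree decomposition puts a clique entirely inside one bag — forcing width ≥ 4. The upper and lower bounds meet at 4, so that is the treewidth.

Treewidth 4.
One optimal decomposition is:
Bags: B1 = {1, 3, 4, 10, 12}  B2 = {3, 4, 9, 10, 12}  B3 = {1, 2, 3, 4, 12}  B4 = {1, 4, 10, 11, 12}  B5 = {4, 7, 9, 10, 12}  B6 = {1, 4, 8, 10, 12}  B7 = {4, 6, 9, 10, 12}  B8 = {1, 2, 4, 5, 12}
Tree: B1–B2, B1–B3, B1–B4, B2–B5, B4–B6, B2–B7, B3–B8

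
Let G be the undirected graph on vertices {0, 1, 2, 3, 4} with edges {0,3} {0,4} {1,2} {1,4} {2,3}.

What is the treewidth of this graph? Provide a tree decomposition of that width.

Treewidth 2.
One such decomposition:
Bags: B1 = {0, 3, 4}  B2 = {1, 3, 4}  B3 = {1, 2, 3}
Tree: B1–B2, B2–B3

Each bag holds 3 vertices, so the decomposition has width 2, which upper-bounds the treewidth. Since 3–0–4–1–2–3 is a cycle in G, G is not acyclic. Forests are exactly the graphs of treewidth ≤ 1, so tw(G) ≥ 2. Hence tw(G) = 2 exactly.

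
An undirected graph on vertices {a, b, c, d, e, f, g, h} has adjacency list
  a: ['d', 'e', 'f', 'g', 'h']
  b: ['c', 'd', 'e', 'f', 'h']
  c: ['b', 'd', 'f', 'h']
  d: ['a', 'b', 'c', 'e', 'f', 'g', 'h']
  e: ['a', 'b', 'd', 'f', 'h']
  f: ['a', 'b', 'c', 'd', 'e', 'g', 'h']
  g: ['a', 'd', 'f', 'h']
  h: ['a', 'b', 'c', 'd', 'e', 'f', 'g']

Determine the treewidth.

A width-4 tree decomposition is:
Bags: B1 = {a, d, f, g, h}  B2 = {a, d, e, f, h}  B3 = {b, d, e, f, h}  B4 = {b, c, d, f, h}
Tree: B1–B2, B2–B3, B3–B4
Every bag has size at most 5, so the width is 5 − 1 = 4 and tw(G) ≤ 4. On the other hand G contains the 5-clique {a, d, f, g, h}. A clique must lie in a single bag of any decomposition, so no decomposition can have width below 4. Hence tw(G) = 4 exactly.

4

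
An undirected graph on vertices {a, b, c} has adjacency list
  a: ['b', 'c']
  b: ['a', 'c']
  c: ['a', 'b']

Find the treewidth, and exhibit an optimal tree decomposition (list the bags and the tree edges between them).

Treewidth 2.
One such decomposition:
Bags: B1 = {a, b, c}
Tree: (single bag)

With just one bag of size 3, the width is 3 − 1 = 2, so tw(G) ≤ 2. On the other hand G contains the 3-clique {a, b, c}. A clique must lie in a single bag of any decomposition, so no decomposition can have width below 2. Combining the bounds, tw(G) = 2.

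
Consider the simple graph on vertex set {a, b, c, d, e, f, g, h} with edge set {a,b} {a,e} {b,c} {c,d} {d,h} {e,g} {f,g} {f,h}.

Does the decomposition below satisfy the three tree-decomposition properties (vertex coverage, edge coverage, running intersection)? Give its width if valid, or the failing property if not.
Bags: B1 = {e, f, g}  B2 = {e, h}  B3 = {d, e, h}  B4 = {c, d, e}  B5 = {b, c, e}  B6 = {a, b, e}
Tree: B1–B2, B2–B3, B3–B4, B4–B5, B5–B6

A tree decomposition must satisfy three properties: every vertex lies in some bag; for every edge, both endpoints lie together in some bag; and for every vertex, the bags containing it form a connected subtree. Here edge (f,h) lies in no bag, so the decomposition is invalid.

No — edge (f,h) lies in no bag.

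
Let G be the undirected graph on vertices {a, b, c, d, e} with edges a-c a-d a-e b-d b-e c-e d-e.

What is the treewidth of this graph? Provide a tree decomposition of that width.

Each bag holds 3 vertices, so the decomposition has width 2, which upper-bounds the treewidth. On the other hand G contains the 3-clique {a, d, e}. A clique must lie in a single bag of any decomposition, so no decomposition can have width below 2. The upper and lower bounds meet at 2, so that is the treewidth.

Treewidth 2.
One such decomposition:
Bags: B1 = {b, d, e}  B2 = {a, d, e}  B3 = {a, c, e}
Tree: B1–B2, B2–B3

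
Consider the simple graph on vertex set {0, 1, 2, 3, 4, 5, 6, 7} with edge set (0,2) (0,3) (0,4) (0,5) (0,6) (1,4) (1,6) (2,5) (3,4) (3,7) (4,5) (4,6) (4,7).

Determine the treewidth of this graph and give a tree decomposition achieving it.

The largest bag has 3 vertices, giving width 2; this decomposition certifies tw(G) ≤ 2. For the lower bound, the 3 vertices {0, 2, 5} are pairwise adjacent, and any tree decomposition puts a clique entirely inside one bag — forcing width ≥ 2. Hence tw(G) = 2 exactly.

Treewidth 2.
One such decomposition:
Bags: B1 = {0, 3, 4}  B2 = {0, 4, 5}  B3 = {0, 4, 6}  B4 = {1, 4, 6}  B5 = {0, 2, 5}  B6 = {3, 4, 7}
Tree: B1–B2, B2–B3, B3–B4, B2–B5, B1–B6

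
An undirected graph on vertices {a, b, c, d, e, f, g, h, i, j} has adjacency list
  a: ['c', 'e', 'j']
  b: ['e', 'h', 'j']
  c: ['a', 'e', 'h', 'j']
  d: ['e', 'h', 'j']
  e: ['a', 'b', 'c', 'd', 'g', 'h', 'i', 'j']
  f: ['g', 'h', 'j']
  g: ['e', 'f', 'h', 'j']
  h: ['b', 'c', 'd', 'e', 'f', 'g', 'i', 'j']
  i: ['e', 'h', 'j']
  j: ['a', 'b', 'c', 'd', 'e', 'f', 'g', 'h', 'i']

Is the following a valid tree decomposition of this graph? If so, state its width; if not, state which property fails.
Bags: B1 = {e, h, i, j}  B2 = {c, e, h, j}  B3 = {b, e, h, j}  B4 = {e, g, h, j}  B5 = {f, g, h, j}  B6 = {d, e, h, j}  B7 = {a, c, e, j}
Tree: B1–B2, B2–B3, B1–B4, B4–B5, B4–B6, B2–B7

Yes; width 3.

Vertex coverage: the bags together contain {a, b, c, d, e, f, g, h, i, j}, the full vertex set. Edge coverage: each edge of G has both endpoints in at least one bag. Running intersection: for every vertex, the bags containing it form a connected subtree. All three properties hold, so this is a valid tree decomposition of width max|bag| − 1 = 3, and hence tw(G) ≤ 3.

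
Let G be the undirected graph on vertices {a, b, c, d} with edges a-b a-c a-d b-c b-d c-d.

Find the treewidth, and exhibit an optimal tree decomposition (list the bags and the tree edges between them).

Treewidth 3.
One such decomposition:
Bags: B1 = {a, b, c, d}
Tree: (single bag)

With just one bag of size 4, the width is 4 − 1 = 3, so tw(G) ≤ 3. On the other hand G contains the 4-clique {a, b, c, d}. A clique must lie in a single bag of any decomposition, so no decomposition can have width below 3. Hence tw(G) = 3 exactly.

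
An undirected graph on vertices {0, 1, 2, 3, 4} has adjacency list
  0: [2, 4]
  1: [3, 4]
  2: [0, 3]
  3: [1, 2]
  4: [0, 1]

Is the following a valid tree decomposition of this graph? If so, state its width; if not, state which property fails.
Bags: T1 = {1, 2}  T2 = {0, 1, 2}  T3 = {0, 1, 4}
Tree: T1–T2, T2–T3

A tree decomposition must satisfy three properties: every vertex lies in some bag; for every edge, both endpoints lie together in some bag; and for every vertex, the bags containing it form a connected subtree. Here vertex 3 appears in no bag, so the decomposition is invalid.

No — vertex 3 appears in no bag.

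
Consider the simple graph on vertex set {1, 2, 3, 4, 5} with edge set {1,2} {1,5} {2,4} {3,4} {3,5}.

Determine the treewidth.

A width-2 tree decomposition is:
Bags: B1 = {1, 3, 5}  B2 = {1, 2, 3}  B3 = {2, 3, 4}
Tree: B1–B2, B2–B3
Each bag holds 3 vertices, so the decomposition has width 2, which upper-bounds the treewidth. The edges 3–5–1–2–4–3 form a cycle, so G is not a tree and its treewidth is at least 2. Hence tw(G) = 2 exactly.

2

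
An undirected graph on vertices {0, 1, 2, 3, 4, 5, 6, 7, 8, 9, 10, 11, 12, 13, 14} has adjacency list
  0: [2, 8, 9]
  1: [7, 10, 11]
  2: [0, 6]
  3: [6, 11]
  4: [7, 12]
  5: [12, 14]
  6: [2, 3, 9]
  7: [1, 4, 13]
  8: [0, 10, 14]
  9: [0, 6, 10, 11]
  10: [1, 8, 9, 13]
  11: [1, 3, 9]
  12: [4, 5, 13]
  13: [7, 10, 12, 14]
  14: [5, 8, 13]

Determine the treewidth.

A width-3 tree decomposition is:
Bags: B1 = {2, 3, 6, 11}  B2 = {2, 6, 9, 11}  B3 = {0, 2, 9, 11}  B4 = {0, 1, 9, 11}  B5 = {0, 1, 9, 10}  B6 = {0, 1, 8, 10}  B7 = {1, 7, 8, 10}  B8 = {7, 8, 10, 13}  B9 = {7, 8, 13, 14}  B10 = {4, 7, 13, 14}  B11 = {4, 12, 13, 14}  B12 = {4, 5, 12, 14}
Tree: B1–B2, B2–B3, B3–B4, B4–B5, B5–B6, B6–B7, B7–B8, B8–B9, B9–B10, B10–B11, B11–B12
The largest bag has 4 vertices, giving width 3; this decomposition certifies tw(G) ≤ 3. For the lower bound: the 4 vertex sets {2,3,6}, {11}, {9}, {0,1,8,10} are disjoint, each induces a connected subgraph, and every pair is joined by at least one edge of G. Contracting each set to a single vertex therefore yields K_{4} as a minor, and since treewidth is minor-monotone, tw(G) ≥ tw(K_{4}) = 3. Therefore the treewidth is 3.

3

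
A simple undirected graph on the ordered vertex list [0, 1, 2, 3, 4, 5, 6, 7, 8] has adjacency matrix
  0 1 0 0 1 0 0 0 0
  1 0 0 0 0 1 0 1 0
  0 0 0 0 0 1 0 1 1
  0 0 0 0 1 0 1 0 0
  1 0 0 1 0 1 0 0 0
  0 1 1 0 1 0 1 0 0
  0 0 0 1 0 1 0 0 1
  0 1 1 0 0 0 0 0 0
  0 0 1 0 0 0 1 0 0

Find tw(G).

A width-3 tree decomposition is:
Bags: B1 = {0, 3, 4, 6}  B2 = {0, 4, 5, 6}  B3 = {0, 1, 5, 6}  B4 = {1, 5, 6, 8}  B5 = {1, 2, 5, 8}  B6 = {1, 2, 7, 8}
Tree: B1–B2, B2–B3, B3–B4, B4–B5, B5–B6
Each bag holds 4 vertices, so the decomposition has width 3, which upper-bounds the treewidth. For the lower bound: the 4 vertex sets {0,3,4}, {6}, {5}, {1,2,7,8} are disjoint, each induces a connected subgraph, and every pair is joined by at least one edge of G. Contracting each set to a single vertex therefore yields K_{4} as a minor, and since treewidth is minor-monotone, tw(G) ≥ tw(K_{4}) = 3. Therefore the treewidth is 3.

3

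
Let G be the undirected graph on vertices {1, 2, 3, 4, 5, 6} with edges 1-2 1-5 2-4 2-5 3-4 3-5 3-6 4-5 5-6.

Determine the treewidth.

2

A width-2 tree decomposition is:
Bags: B1 = {1, 2, 5}  B2 = {2, 4, 5}  B3 = {3, 4, 5}  B4 = {3, 5, 6}
Tree: B1–B2, B2–B3, B3–B4
Each bag holds 3 vertices, so the decomposition has width 2, which upper-bounds the treewidth. On the other hand G contains the 3-clique {1, 2, 5}. A clique must lie in a single bag of any decomposition, so no decomposition can have width below 2. Therefore the treewidth is 2.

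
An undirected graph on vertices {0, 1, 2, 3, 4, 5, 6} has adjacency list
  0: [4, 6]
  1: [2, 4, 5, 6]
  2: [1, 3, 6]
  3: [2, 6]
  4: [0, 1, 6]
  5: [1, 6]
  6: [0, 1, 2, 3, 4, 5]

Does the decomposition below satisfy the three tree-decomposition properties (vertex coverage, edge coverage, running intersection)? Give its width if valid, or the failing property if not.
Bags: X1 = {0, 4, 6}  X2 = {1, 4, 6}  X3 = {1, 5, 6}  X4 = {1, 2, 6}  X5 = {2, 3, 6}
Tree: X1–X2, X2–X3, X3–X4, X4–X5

Vertex coverage: the bags together contain {0, 1, 2, 3, 4, 5, 6}, the full vertex set. Edge coverage: each edge of G has both endpoints in at least one bag. Running intersection: for every vertex, the bags containing it form a connected subtree. All three properties hold, so this is a valid tree decomposition of width max|bag| − 1 = 2, and hence tw(G) ≤ 2.

Yes; width 2.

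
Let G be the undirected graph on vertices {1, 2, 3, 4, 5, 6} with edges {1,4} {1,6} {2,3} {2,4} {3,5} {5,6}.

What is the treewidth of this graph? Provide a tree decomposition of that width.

Every bag has size at most 3, so the width is 3 − 1 = 2 and tw(G) ≤ 2. For the lower bound, G contains the cycle 3–2–4–1–6–5–3, so G is not a forest; only forests have treewidth ≤ 1, hence tw(G) ≥ 2. The upper and lower bounds meet at 2, so that is the treewidth.

Treewidth 2.
One such decomposition:
Bags: B1 = {2, 3, 4}  B2 = {1, 3, 4}  B3 = {1, 3, 6}  B4 = {3, 5, 6}
Tree: B1–B2, B2–B3, B3–B4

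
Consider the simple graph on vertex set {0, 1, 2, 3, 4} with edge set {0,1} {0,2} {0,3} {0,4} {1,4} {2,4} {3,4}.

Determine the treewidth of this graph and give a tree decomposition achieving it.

Treewidth 2.
One such decomposition:
Bags: B1 = {0, 3, 4}  B2 = {0, 1, 4}  B3 = {0, 2, 4}
Tree: B1–B2, B1–B3

Every bag has size at most 3, so the width is 3 − 1 = 2 and tw(G) ≤ 2. Conversely, {0, 1, 4} is a clique of size 3, and the vertices of any clique must share a bag in every tree decomposition; so some bag has ≥ 3 vertices and tw(G) ≥ 2. Hence tw(G) = 2 exactly.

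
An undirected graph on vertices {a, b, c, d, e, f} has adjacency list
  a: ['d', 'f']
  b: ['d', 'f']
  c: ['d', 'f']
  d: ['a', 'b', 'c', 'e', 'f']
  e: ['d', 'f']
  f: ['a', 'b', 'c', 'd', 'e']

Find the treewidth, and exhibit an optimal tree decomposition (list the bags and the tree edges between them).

Treewidth 2.
Bags: B1 = {a, d, f}  B2 = {d, e, f}  B3 = {b, d, f}  B4 = {c, d, f}
Tree: B1–B2, B2–B3, B3–B4

The largest bag has 3 vertices, giving width 2; this decomposition certifies tw(G) ≤ 2. On the other hand G contains the 3-clique {d, e, f}. A clique must lie in a single bag of any decomposition, so no decomposition can have width below 2. Hence tw(G) = 2 exactly.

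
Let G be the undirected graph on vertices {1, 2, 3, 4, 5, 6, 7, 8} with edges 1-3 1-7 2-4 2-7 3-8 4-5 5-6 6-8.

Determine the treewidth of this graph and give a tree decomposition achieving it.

Treewidth 2.
One such decomposition:
Bags: B1 = {1, 2, 7}  B2 = {1, 2, 4}  B3 = {1, 4, 5}  B4 = {1, 5, 6}  B5 = {1, 6, 8}  B6 = {1, 3, 8}
Tree: B1–B2, B2–B3, B3–B4, B4–B5, B5–B6

Every bag has size at most 3, so the width is 3 − 1 = 2 and tw(G) ≤ 2. The edges 1–7–2–4–5–6–8–3–1 form a cycle, so G is not a tree and its treewidth is at least 2. Therefore the treewidth is 2.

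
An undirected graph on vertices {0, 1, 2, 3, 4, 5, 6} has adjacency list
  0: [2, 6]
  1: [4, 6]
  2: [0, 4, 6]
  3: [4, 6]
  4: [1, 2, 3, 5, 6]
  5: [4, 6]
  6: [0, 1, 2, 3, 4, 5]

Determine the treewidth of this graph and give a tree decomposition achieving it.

Each bag holds 3 vertices, so the decomposition has width 2, which upper-bounds the treewidth. Conversely, {0, 2, 6} is a clique of size 3, and the vertices of any clique must share a bag in every tree decomposition; so some bag has ≥ 3 vertices and tw(G) ≥ 2. The upper and lower bounds meet at 2, so that is the treewidth.

Treewidth 2.
One such decomposition:
Bags: B1 = {3, 4, 6}  B2 = {2, 4, 6}  B3 = {0, 2, 6}  B4 = {1, 4, 6}  B5 = {4, 5, 6}
Tree: B1–B2, B2–B3, B1–B4, B2–B5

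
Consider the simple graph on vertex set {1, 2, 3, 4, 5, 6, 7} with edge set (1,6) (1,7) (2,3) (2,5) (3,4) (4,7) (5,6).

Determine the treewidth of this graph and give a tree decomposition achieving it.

Treewidth 2.
Bags: B1 = {3, 4, 7}  B2 = {2, 3, 7}  B3 = {2, 5, 7}  B4 = {5, 6, 7}  B5 = {1, 6, 7}
Tree: B1–B2, B2–B3, B3–B4, B4–B5

Every bag has size at most 3, so the width is 3 − 1 = 2 and tw(G) ≤ 2. The edges 7–4–3–2–5–6–1–7 form a cycle, so G is not a tree and its treewidth is at least 2. Hence tw(G) = 2 exactly.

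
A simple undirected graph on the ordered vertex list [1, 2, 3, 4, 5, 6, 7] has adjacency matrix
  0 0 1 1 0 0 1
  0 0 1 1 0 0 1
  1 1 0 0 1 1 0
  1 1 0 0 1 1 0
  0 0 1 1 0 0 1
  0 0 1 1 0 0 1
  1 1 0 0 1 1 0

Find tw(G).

A width-3 tree decomposition is:
Bags: B1 = {1, 3, 4, 7}  B2 = {3, 4, 6, 7}  B3 = {3, 4, 5, 7}  B4 = {2, 3, 4, 7}
Tree: B1–B2, B2–B3, B3–B4
Every bag has size at most 4, so the width is 4 − 1 = 3 and tw(G) ≤ 3. For the lower bound: the 4 vertex sets {1,4}, {6,7}, {3}, {5} are disjoint, each induces a connected subgraph, and every pair is joined by at least one edge of G. Contracting each set to a single vertex therefore yields K_{4} as a minor, and since treewidth is minor-monotone, tw(G) ≥ tw(K_{4}) = 3. Hence tw(G) = 3 exactly.

3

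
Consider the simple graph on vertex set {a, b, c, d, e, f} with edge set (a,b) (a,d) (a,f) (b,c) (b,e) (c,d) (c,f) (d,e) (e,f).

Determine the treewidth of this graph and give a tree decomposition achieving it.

Treewidth 3.
Bags: B1 = {b, c, d, f}  B2 = {b, d, e, f}  B3 = {a, b, d, f}
Tree: B1–B2, B2–B3

Every bag has size at most 4, so the width is 4 − 1 = 3 and tw(G) ≤ 3. For the lower bound: the 4 vertex sets {b,c}, {e,f}, {d}, {a} are disjoint, each induces a connected subgraph, and every pair is joined by at least one edge of G. Contracting each set to a single vertex therefore yields K_{4} as a minor, and since treewidth is minor-monotone, tw(G) ≥ tw(K_{4}) = 3. Hence tw(G) = 3 exactly.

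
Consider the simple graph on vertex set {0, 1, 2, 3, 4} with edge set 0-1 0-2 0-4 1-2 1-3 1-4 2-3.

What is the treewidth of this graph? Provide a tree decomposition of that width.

Every bag has size at most 3, so the width is 3 − 1 = 2 and tw(G) ≤ 2. For the lower bound, the 3 vertices {0, 1, 2} are pairwise adjacent, and any tree decomposition puts a clique entirely inside one bag — forcing width ≥ 2. Combining the bounds, tw(G) = 2.

Treewidth 2.
One optimal decomposition is:
Bags: B1 = {1, 2, 3}  B2 = {0, 1, 2}  B3 = {0, 1, 4}
Tree: B1–B2, B2–B3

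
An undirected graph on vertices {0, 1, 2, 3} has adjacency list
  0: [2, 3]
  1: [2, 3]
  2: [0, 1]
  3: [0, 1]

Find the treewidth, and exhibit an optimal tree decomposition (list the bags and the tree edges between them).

Treewidth 2.
Bags: B1 = {0, 2, 3}  B2 = {1, 2, 3}
Tree: B1–B2

Every bag has size at most 3, so the width is 3 − 1 = 2 and tw(G) ≤ 2. The edges 3–0–2–1–3 form a cycle, so G is not a tree and its treewidth is at least 2. Combining the bounds, tw(G) = 2.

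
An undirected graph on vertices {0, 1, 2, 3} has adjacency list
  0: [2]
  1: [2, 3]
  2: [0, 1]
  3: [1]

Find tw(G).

A width-1 tree decomposition is:
Bags: B1 = {0, 2}  B2 = {1, 2}  B3 = {1, 3}
Tree: B1–B2, B2–B3
Every bag has size at most 2, so the width is 2 − 1 = 1 and tw(G) ≤ 1. Since G has at least one edge (e.g. 0–2), it is not an edgeless graph, so tw(G) ≥ 1. The upper and lower bounds meet at 1, so that is the treewidth.

1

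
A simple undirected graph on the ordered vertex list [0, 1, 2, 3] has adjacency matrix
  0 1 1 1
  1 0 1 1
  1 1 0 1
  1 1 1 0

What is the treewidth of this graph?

A width-3 tree decomposition is:
Bags: B1 = {0, 1, 2, 3}
Tree: (single bag)
With just one bag of size 4, the width is 4 − 1 = 3, so tw(G) ≤ 3. On the other hand G contains the 4-clique {0, 1, 2, 3}. A clique must lie in a single bag of any decomposition, so no decomposition can have width below 3. The upper and lower bounds meet at 3, so that is the treewidth.

3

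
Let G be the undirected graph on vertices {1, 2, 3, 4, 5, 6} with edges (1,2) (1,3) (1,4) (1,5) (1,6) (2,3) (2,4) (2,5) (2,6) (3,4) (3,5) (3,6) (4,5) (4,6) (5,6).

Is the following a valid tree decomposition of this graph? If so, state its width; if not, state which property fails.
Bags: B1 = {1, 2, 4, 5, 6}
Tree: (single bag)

A tree decomposition must satisfy three properties: every vertex lies in some bag; for every edge, both endpoints lie together in some bag; and for every vertex, the bags containing it form a connected subtree. Here vertex 3 appears in no bag, so the decomposition is invalid.

No — vertex 3 appears in no bag.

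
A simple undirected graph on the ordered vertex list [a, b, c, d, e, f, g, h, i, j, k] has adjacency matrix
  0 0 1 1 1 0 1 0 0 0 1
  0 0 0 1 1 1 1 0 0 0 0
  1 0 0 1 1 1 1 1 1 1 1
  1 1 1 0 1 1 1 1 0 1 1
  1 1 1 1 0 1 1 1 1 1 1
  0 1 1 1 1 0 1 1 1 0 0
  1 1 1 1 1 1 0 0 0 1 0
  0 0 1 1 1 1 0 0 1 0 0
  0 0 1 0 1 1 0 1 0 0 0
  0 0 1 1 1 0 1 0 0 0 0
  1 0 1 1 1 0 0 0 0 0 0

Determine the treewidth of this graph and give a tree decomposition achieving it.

The largest bag has 5 vertices, giving width 4; this decomposition certifies tw(G) ≤ 4. Conversely, {c, d, e, g, j} is a clique of size 5, and the vertices of any clique must share a bag in every tree decomposition; so some bag has ≥ 5 vertices and tw(G) ≥ 4. Therefore the treewidth is 4.

Treewidth 4.
Bags: B1 = {c, d, e, g, j}  B2 = {a, c, d, e, g}  B3 = {a, c, d, e, k}  B4 = {c, d, e, f, g}  B5 = {b, d, e, f, g}  B6 = {c, d, e, f, h}  B7 = {c, e, f, h, i}
Tree: B1–B2, B2–B3, B1–B4, B4–B5, B4–B6, B6–B7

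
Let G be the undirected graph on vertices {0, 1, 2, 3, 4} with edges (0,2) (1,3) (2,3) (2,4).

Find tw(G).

A width-1 tree decomposition is:
Bags: B1 = {2, 3}  B2 = {0, 2}  B3 = {1, 3}  B4 = {2, 4}
Tree: B1–B2, B1–B3, B2–B4
Each bag holds 2 vertices, so the decomposition has width 1, which upper-bounds the treewidth. G has an edge, so its treewidth is at least 1. The upper and lower bounds meet at 1, so that is the treewidth.

1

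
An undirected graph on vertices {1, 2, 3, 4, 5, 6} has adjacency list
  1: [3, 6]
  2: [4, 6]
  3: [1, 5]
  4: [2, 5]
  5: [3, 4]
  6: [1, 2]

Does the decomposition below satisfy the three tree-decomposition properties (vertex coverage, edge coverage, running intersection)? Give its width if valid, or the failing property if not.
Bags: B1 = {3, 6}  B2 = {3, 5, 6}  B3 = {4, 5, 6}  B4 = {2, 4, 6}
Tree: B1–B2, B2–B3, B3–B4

A tree decomposition must satisfy three properties: every vertex lies in some bag; for every edge, both endpoints lie together in some bag; and for every vertex, the bags containing it form a connected subtree. Here vertex 1 appears in no bag, so the decomposition is invalid.

No — vertex 1 appears in no bag.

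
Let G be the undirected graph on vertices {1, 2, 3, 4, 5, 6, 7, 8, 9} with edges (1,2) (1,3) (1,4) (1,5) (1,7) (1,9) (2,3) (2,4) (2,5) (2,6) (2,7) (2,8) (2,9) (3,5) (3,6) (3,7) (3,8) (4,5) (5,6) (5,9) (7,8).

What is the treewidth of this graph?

A width-3 tree decomposition is:
Bags: B1 = {1, 2, 3, 7}  B2 = {1, 2, 3, 5}  B3 = {1, 2, 5, 9}  B4 = {2, 3, 5, 6}  B5 = {1, 2, 4, 5}  B6 = {2, 3, 7, 8}
Tree: B1–B2, B2–B3, B2–B4, B3–B5, B1–B6
Every bag has size at most 4, so the width is 4 − 1 = 3 and tw(G) ≤ 3. On the other hand G contains the 4-clique {2, 3, 7, 8}. A clique must lie in a single bag of any decomposition, so no decomposition can have width below 3. Hence tw(G) = 3 exactly.

3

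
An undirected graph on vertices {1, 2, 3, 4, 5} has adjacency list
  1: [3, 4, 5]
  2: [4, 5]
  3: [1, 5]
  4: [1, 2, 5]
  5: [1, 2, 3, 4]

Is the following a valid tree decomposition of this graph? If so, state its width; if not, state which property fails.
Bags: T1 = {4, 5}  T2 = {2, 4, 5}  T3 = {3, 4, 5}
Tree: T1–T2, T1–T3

A tree decomposition must satisfy three properties: every vertex lies in some bag; for every edge, both endpoints lie together in some bag; and for every vertex, the bags containing it form a connected subtree. Here vertex 1 appears in no bag, so the decomposition is invalid.

No — vertex 1 appears in no bag.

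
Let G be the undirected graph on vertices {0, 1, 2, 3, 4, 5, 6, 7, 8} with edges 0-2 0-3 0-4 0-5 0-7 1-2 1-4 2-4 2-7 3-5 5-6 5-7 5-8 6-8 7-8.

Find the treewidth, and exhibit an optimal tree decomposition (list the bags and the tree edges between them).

Every bag has size at most 3, so the width is 3 − 1 = 2 and tw(G) ≤ 2. Conversely, {0, 2, 4} is a clique of size 3, and the vertices of any clique must share a bag in every tree decomposition; so some bag has ≥ 3 vertices and tw(G) ≥ 2. The upper and lower bounds meet at 2, so that is the treewidth.

Treewidth 2.
Bags: B1 = {0, 2, 7}  B2 = {0, 5, 7}  B3 = {0, 3, 5}  B4 = {5, 7, 8}  B5 = {0, 2, 4}  B6 = {5, 6, 8}  B7 = {1, 2, 4}
Tree: B1–B2, B2–B3, B2–B4, B1–B5, B4–B6, B5–B7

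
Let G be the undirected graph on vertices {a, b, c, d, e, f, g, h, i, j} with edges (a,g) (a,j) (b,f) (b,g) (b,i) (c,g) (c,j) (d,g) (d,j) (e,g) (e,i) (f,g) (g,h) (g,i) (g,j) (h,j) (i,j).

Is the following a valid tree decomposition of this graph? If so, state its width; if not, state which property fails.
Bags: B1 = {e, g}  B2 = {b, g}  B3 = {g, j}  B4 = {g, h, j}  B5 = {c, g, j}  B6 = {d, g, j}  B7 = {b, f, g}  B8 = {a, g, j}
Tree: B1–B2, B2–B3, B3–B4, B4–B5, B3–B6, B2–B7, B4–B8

No — vertex i appears in no bag.

A tree decomposition must satisfy three properties: every vertex lies in some bag; for every edge, both endpoints lie together in some bag; and for every vertex, the bags containing it form a connected subtree. Here vertex i appears in no bag, so the decomposition is invalid.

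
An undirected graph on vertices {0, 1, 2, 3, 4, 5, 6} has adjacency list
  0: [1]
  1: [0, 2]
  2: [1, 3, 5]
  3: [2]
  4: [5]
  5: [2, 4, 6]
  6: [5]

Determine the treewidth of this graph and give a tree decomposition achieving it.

The largest bag has 2 vertices, giving width 1; this decomposition certifies tw(G) ≤ 1. Any graph with an edge has treewidth ≥ 1, and G has the edge 1–0. Combining the bounds, tw(G) = 1.

Treewidth 1.
Bags: B1 = {0, 1}  B2 = {1, 2}  B3 = {2, 3}  B4 = {2, 5}  B5 = {4, 5}  B6 = {5, 6}
Tree: B1–B2, B2–B3, B3–B4, B4–B5, B4–B6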